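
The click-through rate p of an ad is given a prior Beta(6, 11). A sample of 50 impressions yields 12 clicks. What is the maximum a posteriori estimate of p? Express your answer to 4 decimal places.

p̂_MAP = 0.2615

Prior: Beta(6, 11).
Data: 12 successes in 50 trials. The binomial likelihood contributes p^12(1−p)^38, so the posterior is Beta(6+12, 11+38) = Beta(18, 49).
For Beta(a, b) with a, b > 1 the mode is (a−1)/(a+b−2) = 17/65 ≈ 0.2615.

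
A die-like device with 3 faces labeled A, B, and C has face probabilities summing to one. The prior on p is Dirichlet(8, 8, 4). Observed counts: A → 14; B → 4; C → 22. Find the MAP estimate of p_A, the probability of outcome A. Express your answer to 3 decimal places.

The posterior is Dirichlet(αᵢ + nᵢ) = Dirichlet(22, 12, 26).
For a Dirichlet(a₁,…,a_K) with all aᵢ > 1, the mode has j-th component (aⱼ − 1)/(Σaᵢ − K).
Here Σaᵢ = 60 and K = 3, so p_A = (22 − 1)/(60 − 3) = 21/57 ≈ 0.368.

MAP estimate of p_A = 0.368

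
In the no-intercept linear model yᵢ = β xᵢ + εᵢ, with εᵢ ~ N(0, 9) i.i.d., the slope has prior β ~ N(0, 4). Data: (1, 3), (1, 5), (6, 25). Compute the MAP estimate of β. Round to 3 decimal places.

β̂_MAP = 3.925

log p(β | y) = −Σ(yᵢ − βxᵢ)²/(2·9) − β²/(2·4) + const.
Setting the derivative to zero: Σxᵢ(yᵢ − βxᵢ)/9 − β/4 = 0, so β = Σxᵢyᵢ / (Σxᵢ² + σ²/τ²).
Σxᵢyᵢ = 1·3 + 1·5 + 6·25 = 158; Σxᵢ² = 38; σ²/τ² = 2.25.
β̂_MAP = 158 / (38 + 2.25) = 158/40.25 ≈ 3.925.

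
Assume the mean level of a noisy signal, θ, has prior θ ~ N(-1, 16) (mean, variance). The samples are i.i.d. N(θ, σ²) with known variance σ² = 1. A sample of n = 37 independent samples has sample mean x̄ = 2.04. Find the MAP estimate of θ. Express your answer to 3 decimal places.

θ̂_MAP = 2.035

n = 37, x̄ = 2.04.
For a Normal prior and Normal likelihood with known variance, the posterior is Normal; its mode equals its mean, the precision-weighted average.
Prior precision 1/σ₀² = 1/16 = 0.0625; data precision n/σ² = 37/1 = 37.
θ̂ = (0.0625·(-1) + 37·2.04) / (0.0625 + 37) = 75.4175/37.0625 = 30167/14825 ≈ 2.035.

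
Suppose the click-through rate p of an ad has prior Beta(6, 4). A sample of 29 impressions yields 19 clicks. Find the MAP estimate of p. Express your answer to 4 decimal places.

Prior: Beta(6, 4).
Data: 19 successes in 29 trials. The binomial likelihood contributes p^19(1−p)^10, so the posterior is Beta(6+19, 4+10) = Beta(25, 14).
For Beta(a, b) with a, b > 1 the mode is (a−1)/(a+b−2) = 24/37 ≈ 0.6486.

p̂_MAP = 0.6486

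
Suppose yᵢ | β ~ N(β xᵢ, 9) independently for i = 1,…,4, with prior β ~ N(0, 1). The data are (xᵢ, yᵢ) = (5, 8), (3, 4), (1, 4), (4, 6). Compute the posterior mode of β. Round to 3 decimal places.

β̂_MAP = 1.333

log p(β | y) = −Σ(yᵢ − βxᵢ)²/(2·9) − β²/(2·1) + const.
Setting the derivative to zero: Σxᵢ(yᵢ − βxᵢ)/9 − β/1 = 0, so β = Σxᵢyᵢ / (Σxᵢ² + σ²/τ²).
Σxᵢyᵢ = 5·8 + 3·4 + 1·4 + 4·6 = 80; Σxᵢ² = 51; σ²/τ² = 9.
β̂_MAP = 80 / (51 + 9) = 80/60 ≈ 1.333.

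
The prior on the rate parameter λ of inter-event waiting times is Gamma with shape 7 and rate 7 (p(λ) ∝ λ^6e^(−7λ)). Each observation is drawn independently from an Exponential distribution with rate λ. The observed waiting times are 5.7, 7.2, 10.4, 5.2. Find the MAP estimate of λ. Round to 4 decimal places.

λ̂_MAP = 0.2817

The Exponential(rate=λ) likelihood is ∝ λ^n e^(−λΣtᵢ). Here n = 4 and Σtᵢ = 5.7 + 7.2 + 10.4 + 5.2 = 28.5.
Posterior ∝ λ^6e^(−7λ) · λ^4e^(−28.5λ) = λ^10e^(−35.5λ), i.e. Gamma(11, 35.5).
Mode = (a−1)/b = 10/35.5 ≈ 0.2817.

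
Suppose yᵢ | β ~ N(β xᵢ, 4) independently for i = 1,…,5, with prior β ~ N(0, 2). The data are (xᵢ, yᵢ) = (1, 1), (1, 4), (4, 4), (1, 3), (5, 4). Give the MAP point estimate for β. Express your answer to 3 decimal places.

log p(β | y) = −Σ(yᵢ − βxᵢ)²/(2·4) − β²/(2·2) + const.
Setting the derivative to zero: Σxᵢ(yᵢ − βxᵢ)/4 − β/2 = 0, so β = Σxᵢyᵢ / (Σxᵢ² + σ²/τ²).
Σxᵢyᵢ = 1·1 + 1·4 + 4·4 + 1·3 + 5·4 = 44; Σxᵢ² = 44; σ²/τ² = 2.
β̂_MAP = 44 / (44 + 2) = 44/46 ≈ 0.957.

β̂_MAP = 0.957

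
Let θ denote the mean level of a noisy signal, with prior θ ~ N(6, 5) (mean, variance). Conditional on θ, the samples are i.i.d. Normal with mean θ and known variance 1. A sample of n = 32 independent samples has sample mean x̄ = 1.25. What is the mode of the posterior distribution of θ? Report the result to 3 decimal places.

θ̂_MAP = 1.280

n = 32, x̄ = 1.25.
For a Normal prior and Normal likelihood with known variance, the posterior is Normal; its mode equals its mean, the precision-weighted average.
Prior precision 1/σ₀² = 1/5 = 0.2; data precision n/σ² = 32/1 = 32.
θ̂ = (0.2·6 + 32·1.25) / (0.2 + 32) = 41.2/32.2 = 206/161 ≈ 1.280.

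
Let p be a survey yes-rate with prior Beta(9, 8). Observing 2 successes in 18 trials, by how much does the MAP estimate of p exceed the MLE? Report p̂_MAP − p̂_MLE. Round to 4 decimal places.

MAP − MLE = 0.1919

Posterior is Beta(11, 24); MAP = (11−1)/(35−2) = 10/33 ≈ 0.30303.
MLE ignores the prior: p̂_MLE = k/n = 2/18 ≈ 0.11111.
Difference = 10/33 − 2/18 = 19/99 ≈ 0.1919.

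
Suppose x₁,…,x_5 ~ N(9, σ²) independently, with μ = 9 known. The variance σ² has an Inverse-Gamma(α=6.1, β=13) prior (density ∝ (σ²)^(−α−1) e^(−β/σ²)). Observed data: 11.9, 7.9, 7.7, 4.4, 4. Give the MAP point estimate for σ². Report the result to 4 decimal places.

σ̂²_MAP = 4.3474

Sum of squared deviations about the known mean: SS = (11.9−9)² + (7.9−9)² + (7.7−9)² + (4.4−9)² + (4−9)² = 57.47.
The Normal likelihood contributes (σ²)^(−n/2) exp(−SS/(2σ²)), so the posterior is Inverse-Gamma(α + n/2, β + SS/2) = Inverse-Gamma(8.6, 41.735).
The mode of Inverse-Gamma(a, b) is b/(a+1) = 41.735/9.6 ≈ 4.3474.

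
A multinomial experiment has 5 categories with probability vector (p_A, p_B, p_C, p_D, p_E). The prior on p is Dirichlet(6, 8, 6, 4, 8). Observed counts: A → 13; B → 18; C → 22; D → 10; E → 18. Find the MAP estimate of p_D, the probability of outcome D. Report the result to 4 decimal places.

The posterior is Dirichlet(αᵢ + nᵢ) = Dirichlet(19, 26, 28, 14, 26).
For a Dirichlet(a₁,…,a_K) with all aᵢ > 1, the mode has j-th component (aⱼ − 1)/(Σaᵢ − K).
Here Σaᵢ = 113 and K = 5, so p_D = (14 − 1)/(113 − 5) = 13/108 ≈ 0.1204.

MAP estimate of p_D = 0.1204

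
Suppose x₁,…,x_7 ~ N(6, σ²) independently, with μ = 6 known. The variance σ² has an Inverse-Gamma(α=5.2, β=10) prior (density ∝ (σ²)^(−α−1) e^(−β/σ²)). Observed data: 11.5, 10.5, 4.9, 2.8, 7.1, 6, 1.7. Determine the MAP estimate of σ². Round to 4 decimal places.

Sum of squared deviations about the known mean: SS = (11.5−6)² + (10.5−6)² + (4.9−6)² + (2.8−6)² + (7.1−6)² + (6−6)² + (1.7−6)² = 81.65.
The Normal likelihood contributes (σ²)^(−n/2) exp(−SS/(2σ²)), so the posterior is Inverse-Gamma(α + n/2, β + SS/2) = Inverse-Gamma(8.7, 50.825).
The mode of Inverse-Gamma(a, b) is b/(a+1) = 50.825/9.7 ≈ 5.2397.

σ̂²_MAP = 5.2397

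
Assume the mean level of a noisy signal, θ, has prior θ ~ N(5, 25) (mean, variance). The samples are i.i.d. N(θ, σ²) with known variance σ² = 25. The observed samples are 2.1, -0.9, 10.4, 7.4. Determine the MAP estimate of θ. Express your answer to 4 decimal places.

n = 4; x̄ = (2.1 + (-0.9) + 10.4 + 7.4)/4 = 19/4 = 4.75.
For a Normal prior and Normal likelihood with known variance, the posterior is Normal; its mode equals its mean, the precision-weighted average.
Prior precision 1/σ₀² = 1/25 = 0.04; data precision n/σ² = 4/25 = 0.16.
θ̂ = (0.04·5 + 0.16·4.75) / (0.04 + 0.16) = 0.96/0.2 = 4.8000.

θ̂_MAP = 4.8000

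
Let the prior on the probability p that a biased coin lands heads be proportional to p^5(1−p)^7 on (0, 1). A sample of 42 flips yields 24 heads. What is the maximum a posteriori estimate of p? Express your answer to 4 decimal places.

p̂_MAP = 0.5370

The prior density ∝ p^5(1−p)^7 is the kernel of Beta(6, 8).
Data: 24 successes in 42 trials. The binomial likelihood contributes p^24(1−p)^18, so the posterior is Beta(6+24, 8+18) = Beta(30, 26).
For Beta(a, b) with a, b > 1 the mode is (a−1)/(a+b−2) = 29/54 ≈ 0.5370.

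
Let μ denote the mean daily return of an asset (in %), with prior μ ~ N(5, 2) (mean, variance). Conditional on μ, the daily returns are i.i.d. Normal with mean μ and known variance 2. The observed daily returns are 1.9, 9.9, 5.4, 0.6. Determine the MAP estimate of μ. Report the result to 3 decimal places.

n = 4; x̄ = (1.9 + 9.9 + 5.4 + 0.6)/4 = 17.8/4 = 4.45.
For a Normal prior and Normal likelihood with known variance, the posterior is Normal; its mode equals its mean, the precision-weighted average.
Prior precision 1/σ₀² = 1/2 = 0.5; data precision n/σ² = 4/2 = 2.
μ̂ = (0.5·5 + 2·4.45) / (0.5 + 2) = 11.4/2.5 = 4.560.

μ̂_MAP = 4.560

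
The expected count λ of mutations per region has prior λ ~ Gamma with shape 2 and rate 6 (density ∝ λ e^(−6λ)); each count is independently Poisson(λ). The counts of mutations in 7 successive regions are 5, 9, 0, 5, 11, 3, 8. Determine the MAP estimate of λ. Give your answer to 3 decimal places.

λ̂_MAP = 3.231

Σxᵢ = 5+9+0+5+11+3+8 = 41, with n = 7.
Posterior ∝ λe^(−6λ) · λ^41e^(−7λ) = λ^42e^(−13λ), i.e. Gamma(shape=43, rate=13).
The mode of a Gamma(a, b) with a ≥ 1 (shape–rate) is (a−1)/b = 42/13 ≈ 3.231.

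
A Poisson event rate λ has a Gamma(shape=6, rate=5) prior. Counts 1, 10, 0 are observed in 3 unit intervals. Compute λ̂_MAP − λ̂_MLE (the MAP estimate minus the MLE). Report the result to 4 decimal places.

MAP − MLE = -1.6667

Σxᵢ = 11. Posterior is Gamma(17, 8); MAP = (17−1)/8 = 16/8 ≈ 2.00000.
MLE = x̄ = 11/3 ≈ 3.66667.
Difference = 16/8 − 11/3 = -5/3 ≈ -1.6667.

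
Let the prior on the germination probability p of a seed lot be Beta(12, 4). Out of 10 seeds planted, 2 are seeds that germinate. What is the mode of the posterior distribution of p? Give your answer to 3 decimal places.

p̂_MAP = 0.542

Prior: Beta(12, 4).
Data: 2 successes in 10 trials. The binomial likelihood contributes p^2(1−p)^8, so the posterior is Beta(12+2, 4+8) = Beta(14, 12).
For Beta(a, b) with a, b > 1 the mode is (a−1)/(a+b−2) = 13/24 ≈ 0.542.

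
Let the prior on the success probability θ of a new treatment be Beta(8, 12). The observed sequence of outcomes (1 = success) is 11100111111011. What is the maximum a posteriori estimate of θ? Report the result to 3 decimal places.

θ̂_MAP = 0.563

Prior: Beta(8, 12).
Data: 11 successes in 14 trials (from the sequence). The binomial likelihood contributes θ^11(1−θ)^3, so the posterior is Beta(8+11, 12+3) = Beta(19, 15).
For Beta(a, b) with a, b > 1 the mode is (a−1)/(a+b−2) = 18/32 ≈ 0.563.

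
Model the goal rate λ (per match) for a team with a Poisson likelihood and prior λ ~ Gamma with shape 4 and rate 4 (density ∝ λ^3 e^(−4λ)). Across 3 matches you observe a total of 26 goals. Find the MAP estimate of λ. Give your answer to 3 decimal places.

Σxᵢ = 26, n = 3.
Posterior ∝ λ^3e^(−4λ) · λ^26e^(−3λ) = λ^29e^(−7λ), i.e. Gamma(shape=30, rate=7).
The mode of a Gamma(a, b) with a ≥ 1 (shape–rate) is (a−1)/b = 29/7 ≈ 4.143.

λ̂_MAP = 4.143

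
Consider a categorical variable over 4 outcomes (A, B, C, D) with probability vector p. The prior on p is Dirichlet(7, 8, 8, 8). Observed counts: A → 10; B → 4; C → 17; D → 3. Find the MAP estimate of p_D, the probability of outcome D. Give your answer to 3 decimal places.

The posterior is Dirichlet(αᵢ + nᵢ) = Dirichlet(17, 12, 25, 11).
For a Dirichlet(a₁,…,a_K) with all aᵢ > 1, the mode has j-th component (aⱼ − 1)/(Σaᵢ − K).
Here Σaᵢ = 65 and K = 4, so p_D = (11 − 1)/(65 − 4) = 10/61 ≈ 0.164.

MAP estimate of p_D = 0.164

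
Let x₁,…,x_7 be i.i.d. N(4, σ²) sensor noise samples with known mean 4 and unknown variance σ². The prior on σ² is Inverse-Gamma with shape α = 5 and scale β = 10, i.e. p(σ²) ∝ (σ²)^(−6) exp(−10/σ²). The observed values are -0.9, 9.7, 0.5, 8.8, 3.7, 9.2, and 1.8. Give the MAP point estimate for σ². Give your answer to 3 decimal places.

Sum of squared deviations about the known mean: SS = (-0.9−4)² + (9.7−4)² + (0.5−4)² + (8.8−4)² + (3.7−4)² + (9.2−4)² + (1.8−4)² = 123.76.
The Normal likelihood contributes (σ²)^(−n/2) exp(−SS/(2σ²)), so the posterior is Inverse-Gamma(α + n/2, β + SS/2) = Inverse-Gamma(8.5, 71.88).
The mode of Inverse-Gamma(a, b) is b/(a+1) = 71.88/9.5 ≈ 7.566.

σ̂²_MAP = 7.566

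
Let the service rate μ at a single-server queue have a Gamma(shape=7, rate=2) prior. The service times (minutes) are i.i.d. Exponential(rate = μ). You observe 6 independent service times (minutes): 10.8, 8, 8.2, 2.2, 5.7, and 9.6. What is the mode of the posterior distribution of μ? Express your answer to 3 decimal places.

μ̂_MAP = 0.258

The Exponential(rate=μ) likelihood is ∝ μ^n e^(−μΣtᵢ). Here n = 6 and Σtᵢ = 10.8 + 8 + 8.2 + 2.2 + 5.7 + 9.6 = 44.5.
Posterior ∝ μ^6e^(−2μ) · μ^6e^(−44.5μ) = μ^12e^(−46.5μ), i.e. Gamma(13, 46.5).
Mode = (a−1)/b = 12/46.5 ≈ 0.258.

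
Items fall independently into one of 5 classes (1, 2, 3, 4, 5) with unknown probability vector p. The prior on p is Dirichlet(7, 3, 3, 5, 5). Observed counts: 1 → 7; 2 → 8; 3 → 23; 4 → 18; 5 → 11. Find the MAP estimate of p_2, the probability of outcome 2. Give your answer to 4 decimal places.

MAP estimate: 0.1176

The posterior is Dirichlet(αᵢ + nᵢ) = Dirichlet(14, 11, 26, 23, 16).
For a Dirichlet(a₁,…,a_K) with all aᵢ > 1, the mode has j-th component (aⱼ − 1)/(Σaᵢ − K).
Here Σaᵢ = 90 and K = 5, so p_2 = (11 − 1)/(90 − 5) = 10/85 ≈ 0.1176.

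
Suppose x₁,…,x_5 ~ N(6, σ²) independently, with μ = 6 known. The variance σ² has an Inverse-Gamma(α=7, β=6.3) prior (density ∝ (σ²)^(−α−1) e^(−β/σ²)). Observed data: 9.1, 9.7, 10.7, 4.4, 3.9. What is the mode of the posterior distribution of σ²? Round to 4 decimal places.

Sum of squared deviations about the known mean: SS = (9.1−6)² + (9.7−6)² + (10.7−6)² + (4.4−6)² + (3.9−6)² = 52.36.
The Normal likelihood contributes (σ²)^(−n/2) exp(−SS/(2σ²)), so the posterior is Inverse-Gamma(α + n/2, β + SS/2) = Inverse-Gamma(9.5, 32.48).
The mode of Inverse-Gamma(a, b) is b/(a+1) = 32.48/10.5 ≈ 3.0933.

σ̂²_MAP = 3.0933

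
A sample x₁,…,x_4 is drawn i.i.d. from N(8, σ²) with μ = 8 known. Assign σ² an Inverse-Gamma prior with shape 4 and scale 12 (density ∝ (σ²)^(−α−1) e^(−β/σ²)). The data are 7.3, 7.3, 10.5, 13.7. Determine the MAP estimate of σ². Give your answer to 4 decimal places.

σ̂²_MAP = 4.5514

Sum of squared deviations about the known mean: SS = (7.3−8)² + (7.3−8)² + (10.5−8)² + (13.7−8)² = 39.72.
The Normal likelihood contributes (σ²)^(−n/2) exp(−SS/(2σ²)), so the posterior is Inverse-Gamma(α + n/2, β + SS/2) = Inverse-Gamma(6, 31.86).
The mode of Inverse-Gamma(a, b) is b/(a+1) = 31.86/7 ≈ 4.5514.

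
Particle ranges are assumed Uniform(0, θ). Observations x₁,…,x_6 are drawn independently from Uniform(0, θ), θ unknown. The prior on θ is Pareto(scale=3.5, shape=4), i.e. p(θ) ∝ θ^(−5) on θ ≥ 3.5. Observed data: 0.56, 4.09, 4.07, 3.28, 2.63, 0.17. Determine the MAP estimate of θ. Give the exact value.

θ̂_MAP = 4.09

The Uniform(0, θ) likelihood is θ^(−n) for θ ≥ max(xᵢ), zero otherwise. Here max(xᵢ) = 4.09.
Posterior ∝ θ^(−5) · θ^(−6) = θ^(−11) on θ ≥ max(3.5, 4.09) = 4.09.
This density is strictly decreasing in θ, so the posterior mode lies at the lower boundary of the support.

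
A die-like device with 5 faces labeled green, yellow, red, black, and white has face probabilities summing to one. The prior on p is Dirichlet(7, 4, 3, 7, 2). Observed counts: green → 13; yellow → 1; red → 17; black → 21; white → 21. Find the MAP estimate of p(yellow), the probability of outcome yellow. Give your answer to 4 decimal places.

The posterior is Dirichlet(αᵢ + nᵢ) = Dirichlet(20, 5, 20, 28, 23).
For a Dirichlet(a₁,…,a_K) with all aᵢ > 1, the mode has j-th component (aⱼ − 1)/(Σaᵢ − K).
Here Σaᵢ = 96 and K = 5, so p(yellow) = (5 − 1)/(96 − 5) = 4/91 ≈ 0.0440.

MAP estimate of p(yellow) = 0.0440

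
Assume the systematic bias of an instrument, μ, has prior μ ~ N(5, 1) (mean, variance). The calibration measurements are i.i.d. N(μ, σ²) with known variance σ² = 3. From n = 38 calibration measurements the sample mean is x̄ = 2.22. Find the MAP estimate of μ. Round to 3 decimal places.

n = 38, x̄ = 2.22.
For a Normal prior and Normal likelihood with known variance, the posterior is Normal; its mode equals its mean, the precision-weighted average.
Prior precision 1/σ₀² = 1/1 = 1; data precision n/σ² = 38/3.
μ̂ = (1·5 + (38/3)·2.22) / (1 + 38/3) = 33.12/(41/3) = 2484/1025 ≈ 2.423.

μ̂_MAP = 2.423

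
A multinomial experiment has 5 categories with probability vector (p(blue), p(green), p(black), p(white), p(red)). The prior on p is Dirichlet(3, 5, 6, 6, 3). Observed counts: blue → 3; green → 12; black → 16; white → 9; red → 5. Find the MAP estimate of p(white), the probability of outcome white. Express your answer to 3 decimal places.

MAP estimate of p(white) = 0.222

The posterior is Dirichlet(αᵢ + nᵢ) = Dirichlet(6, 17, 22, 15, 8).
For a Dirichlet(a₁,…,a_K) with all aᵢ > 1, the mode has j-th component (aⱼ − 1)/(Σaᵢ − K).
Here Σaᵢ = 68 and K = 5, so p(white) = (15 − 1)/(68 − 5) = 14/63 ≈ 0.222.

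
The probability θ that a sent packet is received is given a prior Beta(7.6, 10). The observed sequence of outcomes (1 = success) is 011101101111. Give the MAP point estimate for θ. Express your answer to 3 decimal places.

Prior: Beta(7.6, 10).
Data: 9 successes in 12 trials (from the sequence). The binomial likelihood contributes θ^9(1−θ)^3, so the posterior is Beta(7.6+9, 10+3) = Beta(16.6, 13).
For Beta(a, b) with a, b > 1 the mode is (a−1)/(a+b−2) = 15.6/27.6 ≈ 0.565.

θ̂_MAP = 0.565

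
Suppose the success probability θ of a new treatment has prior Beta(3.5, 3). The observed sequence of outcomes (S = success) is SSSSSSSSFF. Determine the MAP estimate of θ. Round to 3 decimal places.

θ̂_MAP = 0.724

Prior: Beta(3.5, 3).
Data: 8 successes in 10 trials (from the sequence). The binomial likelihood contributes θ^8(1−θ)^2, so the posterior is Beta(3.5+8, 3+2) = Beta(11.5, 5).
For Beta(a, b) with a, b > 1 the mode is (a−1)/(a+b−2) = 10.5/14.5 ≈ 0.724.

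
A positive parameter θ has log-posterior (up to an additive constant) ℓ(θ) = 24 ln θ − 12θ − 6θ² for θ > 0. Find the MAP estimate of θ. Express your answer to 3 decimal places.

θ̂_MAP = 1.000

ℓ'(θ) = 24/θ − 12 − 12θ. Setting this to zero and multiplying by θ: 12θ² + 12θ − 24 = 0.
θ = (−12 + √(12² + 4·12·24)) / (2·12) = (−12 + √1296) / 24 = (−12 + 36)/24 = 1.
ℓ''(θ) = −24/θ² − 12 < 0, confirming a maximum.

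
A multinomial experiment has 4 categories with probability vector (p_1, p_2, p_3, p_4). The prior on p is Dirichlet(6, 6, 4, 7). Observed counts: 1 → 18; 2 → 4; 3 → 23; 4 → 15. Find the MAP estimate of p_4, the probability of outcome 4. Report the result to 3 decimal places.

MAP estimate: 0.266

The posterior is Dirichlet(αᵢ + nᵢ) = Dirichlet(24, 10, 27, 22).
For a Dirichlet(a₁,…,a_K) with all aᵢ > 1, the mode has j-th component (aⱼ − 1)/(Σaᵢ − K).
Here Σaᵢ = 83 and K = 4, so p_4 = (22 − 1)/(83 − 4) = 21/79 ≈ 0.266.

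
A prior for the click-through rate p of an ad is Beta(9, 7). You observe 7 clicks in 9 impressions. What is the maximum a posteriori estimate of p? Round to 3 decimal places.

p̂_MAP = 0.652

Prior: Beta(9, 7).
Data: 7 successes in 9 trials. The binomial likelihood contributes p^7(1−p)^2, so the posterior is Beta(9+7, 7+2) = Beta(16, 9).
For Beta(a, b) with a, b > 1 the mode is (a−1)/(a+b−2) = 15/23 ≈ 0.652.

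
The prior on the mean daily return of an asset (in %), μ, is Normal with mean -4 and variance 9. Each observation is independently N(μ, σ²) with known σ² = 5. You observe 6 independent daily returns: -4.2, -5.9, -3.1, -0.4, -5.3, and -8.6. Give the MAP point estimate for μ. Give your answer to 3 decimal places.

μ̂_MAP = -4.534

n = 6; x̄ = ((-4.2) + (-5.9) + (-3.1) + (-0.4) + (-5.3) + (-8.6))/6 = -27.5/6 = -55/12 ≈ -4.5833.
For a Normal prior and Normal likelihood with known variance, the posterior is Normal; its mode equals its mean, the precision-weighted average.
Prior precision 1/σ₀² = 1/9; data precision n/σ² = 6/5 = 1.2.
μ̂ = ((1/9)·(-4) + 1.2·(-55/12)) / (1/9 + 1.2) = (-107/18)/(59/45) = -535/118 ≈ -4.534.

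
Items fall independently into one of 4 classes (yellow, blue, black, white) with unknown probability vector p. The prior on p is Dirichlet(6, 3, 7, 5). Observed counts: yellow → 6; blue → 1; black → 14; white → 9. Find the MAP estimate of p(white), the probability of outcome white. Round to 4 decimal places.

The posterior is Dirichlet(αᵢ + nᵢ) = Dirichlet(12, 4, 21, 14).
For a Dirichlet(a₁,…,a_K) with all aᵢ > 1, the mode has j-th component (aⱼ − 1)/(Σaᵢ − K).
Here Σaᵢ = 51 and K = 4, so p(white) = (14 − 1)/(51 − 4) = 13/47 ≈ 0.2766.

MAP estimate of p(white) = 0.2766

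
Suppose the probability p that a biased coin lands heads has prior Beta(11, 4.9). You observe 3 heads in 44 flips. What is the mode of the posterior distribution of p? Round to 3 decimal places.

p̂_MAP = 0.225

Prior: Beta(11, 4.9).
Data: 3 successes in 44 trials. The binomial likelihood contributes p^3(1−p)^41, so the posterior is Beta(11+3, 4.9+41) = Beta(14, 45.9).
For Beta(a, b) with a, b > 1 the mode is (a−1)/(a+b−2) = 13/57.9 ≈ 0.225.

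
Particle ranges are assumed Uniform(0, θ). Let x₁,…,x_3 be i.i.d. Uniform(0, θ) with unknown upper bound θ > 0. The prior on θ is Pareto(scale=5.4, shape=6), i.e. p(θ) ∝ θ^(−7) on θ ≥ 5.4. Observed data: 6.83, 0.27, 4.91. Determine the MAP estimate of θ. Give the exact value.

θ̂_MAP = 6.83

The Uniform(0, θ) likelihood is θ^(−n) for θ ≥ max(xᵢ), zero otherwise. Here max(xᵢ) = 6.83.
Posterior ∝ θ^(−7) · θ^(−3) = θ^(−10) on θ ≥ max(5.4, 6.83) = 6.83.
This density is strictly decreasing in θ, so the posterior mode lies at the lower boundary of the support.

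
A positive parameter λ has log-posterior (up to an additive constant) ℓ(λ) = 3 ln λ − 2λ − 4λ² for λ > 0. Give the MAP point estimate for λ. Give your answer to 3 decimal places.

λ̂_MAP = 0.500

ℓ'(λ) = 3/λ − 2 − 8λ. Setting this to zero and multiplying by λ: 8λ² + 2λ − 3 = 0.
λ = (−2 + √(2² + 4·8·3)) / (2·8) = (−2 + √100) / 16 = (−2 + 10)/16 = 1/2.
ℓ''(λ) = −3/λ² − 8 < 0, confirming a maximum.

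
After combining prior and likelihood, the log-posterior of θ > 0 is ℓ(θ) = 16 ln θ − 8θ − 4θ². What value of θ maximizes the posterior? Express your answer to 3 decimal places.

θ̂_MAP = 1.000

ℓ'(θ) = 16/θ − 8 − 8θ. Setting this to zero and multiplying by θ: 8θ² + 8θ − 16 = 0.
θ = (−8 + √(8² + 4·8·16)) / (2·8) = (−8 + √576) / 16 = (−8 + 24)/16 = 1.
ℓ''(θ) = −16/θ² − 8 < 0, confirming a maximum.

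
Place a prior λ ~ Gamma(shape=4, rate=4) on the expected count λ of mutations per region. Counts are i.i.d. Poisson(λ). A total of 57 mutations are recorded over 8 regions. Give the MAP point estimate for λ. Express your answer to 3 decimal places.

Σxᵢ = 57, n = 8.
Posterior ∝ λ^3e^(−4λ) · λ^57e^(−8λ) = λ^60e^(−12λ), i.e. Gamma(shape=61, rate=12).
The mode of a Gamma(a, b) with a ≥ 1 (shape–rate) is (a−1)/b = 60/12 ≈ 5.000.

λ̂_MAP = 5.000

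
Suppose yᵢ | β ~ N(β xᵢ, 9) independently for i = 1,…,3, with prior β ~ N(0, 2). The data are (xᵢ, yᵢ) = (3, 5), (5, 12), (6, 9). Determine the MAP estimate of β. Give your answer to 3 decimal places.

log p(β | y) = −Σ(yᵢ − βxᵢ)²/(2·9) − β²/(2·2) + const.
Setting the derivative to zero: Σxᵢ(yᵢ − βxᵢ)/9 − β/2 = 0, so β = Σxᵢyᵢ / (Σxᵢ² + σ²/τ²).
Σxᵢyᵢ = 3·5 + 5·12 + 6·9 = 129; Σxᵢ² = 70; σ²/τ² = 4.5.
β̂_MAP = 129 / (70 + 4.5) = 129/74.5 ≈ 1.732.

β̂_MAP = 1.732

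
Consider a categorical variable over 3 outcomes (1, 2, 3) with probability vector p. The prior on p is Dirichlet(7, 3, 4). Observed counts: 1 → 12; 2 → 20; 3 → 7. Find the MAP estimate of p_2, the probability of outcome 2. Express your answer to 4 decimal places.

MAP estimate: 0.4400

The posterior is Dirichlet(αᵢ + nᵢ) = Dirichlet(19, 23, 11).
For a Dirichlet(a₁,…,a_K) with all aᵢ > 1, the mode has j-th component (aⱼ − 1)/(Σaᵢ − K).
Here Σaᵢ = 53 and K = 3, so p_2 = (23 − 1)/(53 − 3) = 22/50 ≈ 0.4400.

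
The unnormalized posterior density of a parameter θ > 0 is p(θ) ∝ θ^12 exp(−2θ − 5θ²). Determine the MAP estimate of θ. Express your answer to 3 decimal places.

ℓ'(θ) = 12/θ − 2 − 10θ. Setting this to zero and multiplying by θ: 10θ² + 2θ − 12 = 0.
θ = (−2 + √(2² + 4·10·12)) / (2·10) = (−2 + √484) / 20 = (−2 + 22)/20 = 1.
ℓ''(θ) = −12/θ² − 10 < 0, confirming a maximum.

θ̂_MAP = 1.000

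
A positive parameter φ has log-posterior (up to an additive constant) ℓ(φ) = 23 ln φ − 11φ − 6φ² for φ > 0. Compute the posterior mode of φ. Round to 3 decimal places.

φ̂_MAP = 1.000

ℓ'(φ) = 23/φ − 11 − 12φ. Setting this to zero and multiplying by φ: 12φ² + 11φ − 23 = 0.
φ = (−11 + √(11² + 4·12·23)) / (2·12) = (−11 + √1225) / 24 = (−11 + 35)/24 = 1.
ℓ''(φ) = −23/φ² − 12 < 0, confirming a maximum.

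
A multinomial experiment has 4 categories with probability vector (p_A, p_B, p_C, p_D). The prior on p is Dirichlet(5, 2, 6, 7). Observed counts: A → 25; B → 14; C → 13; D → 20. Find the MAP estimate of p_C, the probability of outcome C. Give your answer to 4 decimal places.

MAP estimate of p_C = 0.2045

The posterior is Dirichlet(αᵢ + nᵢ) = Dirichlet(30, 16, 19, 27).
For a Dirichlet(a₁,…,a_K) with all aᵢ > 1, the mode has j-th component (aⱼ − 1)/(Σaᵢ − K).
Here Σaᵢ = 92 and K = 4, so p_C = (19 − 1)/(92 − 4) = 18/88 ≈ 0.2045.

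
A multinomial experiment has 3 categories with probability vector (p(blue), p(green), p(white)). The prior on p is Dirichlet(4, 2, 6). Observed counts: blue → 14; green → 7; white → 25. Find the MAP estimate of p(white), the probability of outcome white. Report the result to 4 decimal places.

The posterior is Dirichlet(αᵢ + nᵢ) = Dirichlet(18, 9, 31).
For a Dirichlet(a₁,…,a_K) with all aᵢ > 1, the mode has j-th component (aⱼ − 1)/(Σaᵢ − K).
Here Σaᵢ = 58 and K = 3, so p(white) = (31 − 1)/(58 − 3) = 30/55 ≈ 0.5455.

MAP estimate of p(white) = 0.5455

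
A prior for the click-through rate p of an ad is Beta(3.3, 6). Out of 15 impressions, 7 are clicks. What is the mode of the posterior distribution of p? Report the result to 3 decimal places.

p̂_MAP = 0.417

Prior: Beta(3.3, 6).
Data: 7 successes in 15 trials. The binomial likelihood contributes p^7(1−p)^8, so the posterior is Beta(3.3+7, 6+8) = Beta(10.3, 14).
For Beta(a, b) with a, b > 1 the mode is (a−1)/(a+b−2) = 9.3/22.3 ≈ 0.417.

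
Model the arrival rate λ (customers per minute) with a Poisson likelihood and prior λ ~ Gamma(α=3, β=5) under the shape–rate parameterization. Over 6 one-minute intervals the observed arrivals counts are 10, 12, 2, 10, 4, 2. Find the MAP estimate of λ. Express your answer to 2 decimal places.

λ̂_MAP = 3.82

Σxᵢ = 10+12+2+10+4+2 = 40, with n = 6.
Posterior ∝ λ^2e^(−5λ) · λ^40e^(−6λ) = λ^42e^(−11λ), i.e. Gamma(shape=43, rate=11).
The mode of a Gamma(a, b) with a ≥ 1 (shape–rate) is (a−1)/b = 42/11 ≈ 3.82.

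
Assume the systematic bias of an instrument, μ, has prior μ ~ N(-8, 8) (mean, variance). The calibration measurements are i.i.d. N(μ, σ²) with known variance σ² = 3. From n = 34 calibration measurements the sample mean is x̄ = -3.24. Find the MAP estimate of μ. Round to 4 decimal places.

n = 34, x̄ = -3.24.
For a Normal prior and Normal likelihood with known variance, the posterior is Normal; its mode equals its mean, the precision-weighted average.
Prior precision 1/σ₀² = 1/8 = 0.125; data precision n/σ² = 34/3.
μ̂ = (0.125·(-8) + (34/3)·(-3.24)) / (0.125 + 34/3) = (-37.72)/(275/24) = -22632/6875 ≈ -3.2919.

μ̂_MAP = -3.2919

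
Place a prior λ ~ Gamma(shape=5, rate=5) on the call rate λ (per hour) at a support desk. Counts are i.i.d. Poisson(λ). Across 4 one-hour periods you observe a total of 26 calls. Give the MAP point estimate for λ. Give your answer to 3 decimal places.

Σxᵢ = 26, n = 4.
Posterior ∝ λ^4e^(−5λ) · λ^26e^(−4λ) = λ^30e^(−9λ), i.e. Gamma(shape=31, rate=9).
The mode of a Gamma(a, b) with a ≥ 1 (shape–rate) is (a−1)/b = 30/9 ≈ 3.333.

λ̂_MAP = 3.333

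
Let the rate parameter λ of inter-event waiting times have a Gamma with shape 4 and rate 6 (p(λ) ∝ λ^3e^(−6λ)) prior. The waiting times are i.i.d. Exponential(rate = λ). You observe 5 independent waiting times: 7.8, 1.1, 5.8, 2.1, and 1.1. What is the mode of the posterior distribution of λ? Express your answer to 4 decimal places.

λ̂_MAP = 0.3347

The Exponential(rate=λ) likelihood is ∝ λ^n e^(−λΣtᵢ). Here n = 5 and Σtᵢ = 7.8 + 1.1 + 5.8 + 2.1 + 1.1 = 17.9.
Posterior ∝ λ^3e^(−6λ) · λ^5e^(−17.9λ) = λ^8e^(−23.9λ), i.e. Gamma(9, 23.9).
Mode = (a−1)/b = 8/23.9 ≈ 0.3347.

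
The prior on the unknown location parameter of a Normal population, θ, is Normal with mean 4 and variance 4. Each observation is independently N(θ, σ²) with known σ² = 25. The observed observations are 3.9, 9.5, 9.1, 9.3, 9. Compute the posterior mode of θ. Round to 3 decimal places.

θ̂_MAP = 5.849

n = 5; x̄ = (3.9 + 9.5 + 9.1 + 9.3 + 9)/5 = 40.8/5 = 8.16.
For a Normal prior and Normal likelihood with known variance, the posterior is Normal; its mode equals its mean, the precision-weighted average.
Prior precision 1/σ₀² = 1/4 = 0.25; data precision n/σ² = 5/25 = 0.2.
θ̂ = (0.25·4 + 0.2·8.16) / (0.25 + 0.2) = 2.632/0.45 = 1316/225 ≈ 5.849.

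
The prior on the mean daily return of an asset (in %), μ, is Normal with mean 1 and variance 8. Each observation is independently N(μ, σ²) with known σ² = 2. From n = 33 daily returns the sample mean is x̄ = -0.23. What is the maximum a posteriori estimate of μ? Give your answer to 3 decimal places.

n = 33, x̄ = -0.23.
For a Normal prior and Normal likelihood with known variance, the posterior is Normal; its mode equals its mean, the precision-weighted average.
Prior precision 1/σ₀² = 1/8 = 0.125; data precision n/σ² = 33/2 = 16.5.
μ̂ = (0.125·1 + 16.5·(-0.23)) / (0.125 + 16.5) = (-3.67)/16.625 = -734/3325 ≈ -0.221.

μ̂_MAP = -0.221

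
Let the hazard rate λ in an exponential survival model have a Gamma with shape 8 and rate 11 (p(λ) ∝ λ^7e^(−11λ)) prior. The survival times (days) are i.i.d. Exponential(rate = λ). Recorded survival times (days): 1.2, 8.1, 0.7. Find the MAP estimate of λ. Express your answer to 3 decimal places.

λ̂_MAP = 0.476

The Exponential(rate=λ) likelihood is ∝ λ^n e^(−λΣtᵢ). Here n = 3 and Σtᵢ = 1.2 + 8.1 + 0.7 = 10.
Posterior ∝ λ^7e^(−11λ) · λ^3e^(−10λ) = λ^10e^(−21λ), i.e. Gamma(11, 21).
Mode = (a−1)/b = 10/21 ≈ 0.476.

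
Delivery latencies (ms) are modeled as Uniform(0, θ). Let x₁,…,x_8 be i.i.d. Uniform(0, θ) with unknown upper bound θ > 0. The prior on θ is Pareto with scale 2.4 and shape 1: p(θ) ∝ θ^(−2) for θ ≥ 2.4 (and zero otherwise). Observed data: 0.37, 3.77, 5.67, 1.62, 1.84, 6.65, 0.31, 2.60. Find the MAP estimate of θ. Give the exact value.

θ̂_MAP = 6.65

The Uniform(0, θ) likelihood is θ^(−n) for θ ≥ max(xᵢ), zero otherwise. Here max(xᵢ) = 6.65.
Posterior ∝ θ^(−2) · θ^(−8) = θ^(−10) on θ ≥ max(2.4, 6.65) = 6.65.
This density is strictly decreasing in θ, so the posterior mode lies at the lower boundary of the support.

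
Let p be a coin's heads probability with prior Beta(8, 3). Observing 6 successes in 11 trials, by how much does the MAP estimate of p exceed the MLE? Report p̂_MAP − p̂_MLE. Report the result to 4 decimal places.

MAP − MLE = 0.1045

Posterior is Beta(14, 8); MAP = (14−1)/(22−2) = 13/20 ≈ 0.65000.
MLE ignores the prior: p̂_MLE = k/n = 6/11 ≈ 0.54545.
Difference = 13/20 − 6/11 = 23/220 ≈ 0.1045.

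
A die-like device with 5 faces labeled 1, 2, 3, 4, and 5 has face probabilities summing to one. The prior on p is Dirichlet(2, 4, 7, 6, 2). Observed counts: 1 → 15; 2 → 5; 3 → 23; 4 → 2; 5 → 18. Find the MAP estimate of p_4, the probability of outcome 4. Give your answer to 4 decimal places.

MAP estimate: 0.0886

The posterior is Dirichlet(αᵢ + nᵢ) = Dirichlet(17, 9, 30, 8, 20).
For a Dirichlet(a₁,…,a_K) with all aᵢ > 1, the mode has j-th component (aⱼ − 1)/(Σaᵢ − K).
Here Σaᵢ = 84 and K = 5, so p_4 = (8 − 1)/(84 − 5) = 7/79 ≈ 0.0886.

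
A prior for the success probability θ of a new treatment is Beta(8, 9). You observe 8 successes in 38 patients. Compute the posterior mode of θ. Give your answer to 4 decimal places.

Prior: Beta(8, 9).
Data: 8 successes in 38 trials. The binomial likelihood contributes θ^8(1−θ)^30, so the posterior is Beta(8+8, 9+30) = Beta(16, 39).
For Beta(a, b) with a, b > 1 the mode is (a−1)/(a+b−2) = 15/53 ≈ 0.2830.

θ̂_MAP = 0.2830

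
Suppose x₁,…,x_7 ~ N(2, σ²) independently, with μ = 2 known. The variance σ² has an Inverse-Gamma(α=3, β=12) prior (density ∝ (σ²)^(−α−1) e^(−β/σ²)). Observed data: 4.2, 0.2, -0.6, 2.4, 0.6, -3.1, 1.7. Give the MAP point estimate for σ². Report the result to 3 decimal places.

Sum of squared deviations about the known mean: SS = (4.2−2)² + (0.2−2)² + (-0.6−2)² + (2.4−2)² + (0.6−2)² + (-3.1−2)² + (1.7−2)² = 43.06.
The Normal likelihood contributes (σ²)^(−n/2) exp(−SS/(2σ²)), so the posterior is Inverse-Gamma(α + n/2, β + SS/2) = Inverse-Gamma(6.5, 33.53).
The mode of Inverse-Gamma(a, b) is b/(a+1) = 33.53/7.5 ≈ 4.471.

σ̂²_MAP = 4.471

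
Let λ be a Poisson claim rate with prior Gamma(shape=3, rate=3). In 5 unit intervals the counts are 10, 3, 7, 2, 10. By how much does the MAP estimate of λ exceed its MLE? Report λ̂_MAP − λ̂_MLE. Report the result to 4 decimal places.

MAP − MLE = -2.1500

Σxᵢ = 32. Posterior is Gamma(35, 8); MAP = (35−1)/8 = 34/8 ≈ 4.25000.
MLE = x̄ = 32/5 ≈ 6.40000.
Difference = 34/8 − 32/5 = -43/20 ≈ -2.1500.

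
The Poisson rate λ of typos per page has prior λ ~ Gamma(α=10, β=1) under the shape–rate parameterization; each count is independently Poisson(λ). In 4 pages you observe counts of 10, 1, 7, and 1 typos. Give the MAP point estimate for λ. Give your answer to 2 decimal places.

Σxᵢ = 10+1+7+1 = 19, with n = 4.
Posterior ∝ λ^9e^(−1λ) · λ^19e^(−4λ) = λ^28e^(−5λ), i.e. Gamma(shape=29, rate=5).
The mode of a Gamma(a, b) with a ≥ 1 (shape–rate) is (a−1)/b = 28/5 ≈ 5.60.

λ̂_MAP = 5.60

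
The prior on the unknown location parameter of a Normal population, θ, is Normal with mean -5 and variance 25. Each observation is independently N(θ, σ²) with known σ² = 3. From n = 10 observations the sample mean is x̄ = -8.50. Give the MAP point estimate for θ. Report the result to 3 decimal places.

θ̂_MAP = -8.458

n = 10, x̄ = -8.50.
For a Normal prior and Normal likelihood with known variance, the posterior is Normal; its mode equals its mean, the precision-weighted average.
Prior precision 1/σ₀² = 1/25 = 0.04; data precision n/σ² = 10/3.
θ̂ = (0.04·(-5) + (10/3)·(-8.5)) / (0.04 + 10/3) = (-428/15)/(253/75) = -2140/253 ≈ -8.458.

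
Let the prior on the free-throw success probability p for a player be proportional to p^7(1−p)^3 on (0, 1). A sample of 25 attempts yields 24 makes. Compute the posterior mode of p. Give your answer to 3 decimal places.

The prior density ∝ p^7(1−p)^3 is the kernel of Beta(8, 4).
Data: 24 successes in 25 trials. The binomial likelihood contributes p^24(1−p)^1, so the posterior is Beta(8+24, 4+1) = Beta(32, 5).
For Beta(a, b) with a, b > 1 the mode is (a−1)/(a+b−2) = 31/35 ≈ 0.886.

p̂_MAP = 0.886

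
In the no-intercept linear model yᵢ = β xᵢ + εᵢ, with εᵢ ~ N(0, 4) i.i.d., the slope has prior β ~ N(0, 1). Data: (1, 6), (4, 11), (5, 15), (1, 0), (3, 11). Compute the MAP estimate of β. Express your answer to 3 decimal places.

β̂_MAP = 2.821

log p(β | y) = −Σ(yᵢ − βxᵢ)²/(2·4) − β²/(2·1) + const.
Setting the derivative to zero: Σxᵢ(yᵢ − βxᵢ)/4 − β/1 = 0, so β = Σxᵢyᵢ / (Σxᵢ² + σ²/τ²).
Σxᵢyᵢ = 1·6 + 4·11 + 5·15 + 1·0 + 3·11 = 158; Σxᵢ² = 52; σ²/τ² = 4.
β̂_MAP = 158 / (52 + 4) = 158/56 ≈ 2.821.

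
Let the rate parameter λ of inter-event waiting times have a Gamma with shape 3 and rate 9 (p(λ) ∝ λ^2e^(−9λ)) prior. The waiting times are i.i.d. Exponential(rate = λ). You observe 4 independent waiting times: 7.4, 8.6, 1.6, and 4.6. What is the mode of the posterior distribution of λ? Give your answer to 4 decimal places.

λ̂_MAP = 0.1923

The Exponential(rate=λ) likelihood is ∝ λ^n e^(−λΣtᵢ). Here n = 4 and Σtᵢ = 7.4 + 8.6 + 1.6 + 4.6 = 22.2.
Posterior ∝ λ^2e^(−9λ) · λ^4e^(−22.2λ) = λ^6e^(−31.2λ), i.e. Gamma(7, 31.2).
Mode = (a−1)/b = 6/31.2 ≈ 0.1923.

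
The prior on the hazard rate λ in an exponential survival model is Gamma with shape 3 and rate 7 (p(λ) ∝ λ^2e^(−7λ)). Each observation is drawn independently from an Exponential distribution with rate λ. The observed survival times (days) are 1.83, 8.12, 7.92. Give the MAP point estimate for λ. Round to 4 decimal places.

The Exponential(rate=λ) likelihood is ∝ λ^n e^(−λΣtᵢ). Here n = 3 and Σtᵢ = 1.83 + 8.12 + 7.92 = 17.87.
Posterior ∝ λ^2e^(−7λ) · λ^3e^(−17.87λ) = λ^5e^(−24.87λ), i.e. Gamma(6, 24.87).
Mode = (a−1)/b = 5/24.87 ≈ 0.2010.

λ̂_MAP = 0.2010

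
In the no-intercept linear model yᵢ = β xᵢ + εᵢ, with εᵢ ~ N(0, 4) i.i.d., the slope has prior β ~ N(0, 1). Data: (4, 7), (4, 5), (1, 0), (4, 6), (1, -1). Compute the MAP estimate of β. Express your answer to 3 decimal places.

β̂_MAP = 1.315

log p(β | y) = −Σ(yᵢ − βxᵢ)²/(2·4) − β²/(2·1) + const.
Setting the derivative to zero: Σxᵢ(yᵢ − βxᵢ)/4 − β/1 = 0, so β = Σxᵢyᵢ / (Σxᵢ² + σ²/τ²).
Σxᵢyᵢ = 4·7 + 4·5 + 1·0 + 4·6 + 1·(-1) = 71; Σxᵢ² = 50; σ²/τ² = 4.
β̂_MAP = 71 / (50 + 4) = 71/54 ≈ 1.315.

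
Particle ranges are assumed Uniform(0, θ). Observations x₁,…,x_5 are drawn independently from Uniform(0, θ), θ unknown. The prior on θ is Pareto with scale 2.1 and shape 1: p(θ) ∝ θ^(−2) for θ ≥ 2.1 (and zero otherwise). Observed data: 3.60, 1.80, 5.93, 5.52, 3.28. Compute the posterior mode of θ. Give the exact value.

θ̂_MAP = 5.93

The Uniform(0, θ) likelihood is θ^(−n) for θ ≥ max(xᵢ), zero otherwise. Here max(xᵢ) = 5.93.
Posterior ∝ θ^(−2) · θ^(−5) = θ^(−7) on θ ≥ max(2.1, 5.93) = 5.93.
This density is strictly decreasing in θ, so the posterior mode lies at the lower boundary of the support.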